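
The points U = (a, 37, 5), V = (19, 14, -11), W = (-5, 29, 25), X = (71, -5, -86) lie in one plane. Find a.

Coplanarity ⇔ det[UV; UW; UX] = 0.
Expanding, this is linear in a: (441)a + (-4851) = 0.
So a = 11.

11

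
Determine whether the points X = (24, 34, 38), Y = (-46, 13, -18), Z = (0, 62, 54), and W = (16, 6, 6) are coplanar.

Yes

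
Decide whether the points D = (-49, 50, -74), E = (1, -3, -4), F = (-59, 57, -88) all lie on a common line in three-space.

DE = (50, -53, 70), DF = (-10, 7, -14).
DE × DF = (252, 0, -180).
The cross product is nonzero, so the points do not lie on one line.

No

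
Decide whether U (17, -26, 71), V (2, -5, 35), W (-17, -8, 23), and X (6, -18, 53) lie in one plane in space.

The four points are coplanar iff the 3×3 determinant with rows UV, UW, UX is zero.
Rows: (-15, 21, -36), (-34, 18, -48), (-11, 8, -18).
Expanding along the first row: (-15)(60) − (21)(84) + (-36)(-74) = 0.
Zero determinant ⇒ coplanar.

Yes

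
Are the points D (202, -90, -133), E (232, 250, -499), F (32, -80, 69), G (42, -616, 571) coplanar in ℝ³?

No

The four points are coplanar iff the 3×3 determinant with rows DE, DF, DG is zero.
Rows: (30, 340, -366), (-170, 10, 202), (-160, -526, 704).
Expanding along the first row: (30)(113292) − (340)(-87360) + (-366)(91020) = -212160.
Nonzero ⇒ not coplanar.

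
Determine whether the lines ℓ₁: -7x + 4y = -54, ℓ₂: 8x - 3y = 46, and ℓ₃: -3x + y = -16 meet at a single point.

The three lines meet at one point iff the augmented coefficient matrix [aᵢ bᵢ cᵢ] has rank < 3, i.e. its determinant vanishes.
Here the determinant is 0.
It vanishes, so the lines are concurrent at (2, -10).

Yes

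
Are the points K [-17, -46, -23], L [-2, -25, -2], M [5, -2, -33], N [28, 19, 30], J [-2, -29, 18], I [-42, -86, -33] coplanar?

No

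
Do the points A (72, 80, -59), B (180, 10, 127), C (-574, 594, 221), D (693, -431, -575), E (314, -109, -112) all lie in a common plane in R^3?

Yes

The plane through A, B, C has normal n = AB × AC = (-115204, -150396, 10292) and equation n·P = -20933596.
Checking the remaining points: n·D = -20933596, n·E = -20933596.
All equal -20933596, so all 5 points lie in one plane.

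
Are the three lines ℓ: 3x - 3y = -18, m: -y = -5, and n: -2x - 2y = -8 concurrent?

Yes

Intersecting ℓ and m: solving the 2×2 system gives (x, y) = (-1, 5).
Substitute into n: (-2)(-1) + (-2)(5) = -8.
This equals -8, so (-1, 5) lies on all three lines and they are concurrent.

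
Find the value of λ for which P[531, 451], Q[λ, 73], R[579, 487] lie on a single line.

The three points are collinear iff det[PQ; PR] = 0.
This determinant is linear in λ: (36)λ + (-972) = 0, so λ = 27.

27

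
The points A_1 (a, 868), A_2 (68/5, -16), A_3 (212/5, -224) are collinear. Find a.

-544/5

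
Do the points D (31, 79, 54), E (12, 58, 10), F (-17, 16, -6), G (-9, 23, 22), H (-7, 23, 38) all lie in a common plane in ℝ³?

Yes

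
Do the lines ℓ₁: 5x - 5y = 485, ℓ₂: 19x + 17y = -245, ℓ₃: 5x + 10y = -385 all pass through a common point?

Lines aᵢx + bᵢy = cᵢ with pairwise distinct directions are concurrent exactly when det[aᵢ bᵢ cᵢ] = 0.
Here the determinant is 0.
It vanishes, so the lines are concurrent at (39, -58).

Yes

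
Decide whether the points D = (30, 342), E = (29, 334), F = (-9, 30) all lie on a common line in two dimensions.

Yes

DE = (-1, -8), DF = (-39, -312).
Twice the signed area of △DEF is (-1)(-312) − (-8)(-39) = 0.
The triangle is degenerate (zero area), so the points are collinear.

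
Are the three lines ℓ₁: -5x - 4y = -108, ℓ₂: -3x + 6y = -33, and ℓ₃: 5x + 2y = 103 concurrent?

No

Intersecting ℓ₁ and ℓ₂: solving the 2×2 system gives (x, y) = (130/7, 53/14).
Substitute into ℓ₃: (5)(130/7) + (2)(53/14) = 703/7.
But ℓ₃ requires 103 ≠ 703/7, so the three lines have no common point.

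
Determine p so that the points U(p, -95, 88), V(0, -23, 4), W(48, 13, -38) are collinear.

-96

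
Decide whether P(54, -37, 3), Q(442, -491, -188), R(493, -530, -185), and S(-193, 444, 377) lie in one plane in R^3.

No

With P as base: PQ = (388, -454, -191), PR = (439, -493, -188), PS = (-247, 481, 374).
PR × PS = (-93954, -117750, 89388).
PQ · (PR × PS) = -68760.
Since -68760 ≠ 0, the four points are not coplanar.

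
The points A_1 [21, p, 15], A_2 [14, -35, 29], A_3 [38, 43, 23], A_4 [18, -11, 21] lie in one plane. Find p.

7

The points are coplanar iff A_1A_2 · (A_1A_3 × A_1A_4) = 0.
Expanding, this is linear in p: (-168)p + (1176) = 0.
So p = 7.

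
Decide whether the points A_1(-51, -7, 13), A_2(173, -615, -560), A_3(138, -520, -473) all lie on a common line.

No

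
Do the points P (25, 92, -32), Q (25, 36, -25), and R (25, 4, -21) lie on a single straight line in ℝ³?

Yes

PQ = (0, -56, 7), PR = (0, -88, 11).
PQ × PR = (0, 0, 0).
The cross product vanishes, so the three points are collinear.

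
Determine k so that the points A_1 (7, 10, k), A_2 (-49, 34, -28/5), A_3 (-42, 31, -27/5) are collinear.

-4

Direction A_2A_3 = (7, -3, 1/5). From the x-coordinate of A_1, the parameter along the line is τ = (7 − (-49))/7 = 8.
Then k = (-28/5) + 8·(1/5) = -4.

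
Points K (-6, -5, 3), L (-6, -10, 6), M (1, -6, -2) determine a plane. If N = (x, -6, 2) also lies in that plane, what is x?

Coplanarity requires KL · (KM × KN) = 0.
KL = (0, -5, 3), KM = (7, -1, -5); the triple product is linear in x with coefficient 28 and constant term 112.
Setting it to zero: x = -4.

-4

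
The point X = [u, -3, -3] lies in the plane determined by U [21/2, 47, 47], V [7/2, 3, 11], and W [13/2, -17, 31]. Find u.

Coplanarity requires UV · (UW × UX) = 0.
UV = (-7, -44, -36), UW = (-4, -64, -16); the triple product is linear in u with coefficient -1600 and constant term 1600.
Setting it to zero: u = 1.

1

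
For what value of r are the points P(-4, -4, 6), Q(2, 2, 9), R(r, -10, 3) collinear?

-10

Direction PQ = (6, 6, 3). From the y-coordinate of R, the parameter along the line is τ = (-10 − (-4))/6 = -1.
Then r = (-4) + (-1)·(6) = -10.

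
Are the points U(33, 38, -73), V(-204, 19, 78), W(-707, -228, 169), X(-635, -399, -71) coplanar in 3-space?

A normal to the plane through U, V, W is n = UV × UW = (35568, -54386, 48982).
The plane has equation n·P = -4468610. For X: n·X = -4363388.
-4363388 ≠ -4468610, so X is off the plane.

No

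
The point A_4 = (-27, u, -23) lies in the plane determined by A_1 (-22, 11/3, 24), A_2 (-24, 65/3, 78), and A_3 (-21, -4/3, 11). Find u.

A normal to the plane is n = A_1A_2 × A_1A_3 = (36, 28, -8).
A_4 lies in the plane iff n · A_1A_4 = 0.
This gives (28)u + (280/3) = 0, so u = -10/3.

-10/3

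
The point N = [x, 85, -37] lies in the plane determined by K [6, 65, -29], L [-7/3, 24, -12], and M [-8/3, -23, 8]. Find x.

46/3

A normal to the plane is n = KL × KM = (-21, 161, 378).
N lies in the plane iff n · KN = 0.
This gives (-21)x + (322) = 0, so x = 46/3.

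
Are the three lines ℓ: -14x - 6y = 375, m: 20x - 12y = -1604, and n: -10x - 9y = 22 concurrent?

The three lines meet at one point iff the augmented coefficient matrix [aᵢ bᵢ cᵢ] has rank < 3, i.e. its determinant vanishes.
Here the determinant is -300.
Nonzero, so no common point exists.

No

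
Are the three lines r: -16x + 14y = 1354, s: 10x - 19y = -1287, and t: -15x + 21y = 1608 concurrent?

Yes

The three lines meet at one point iff the augmented coefficient matrix [aᵢ bᵢ cᵢ] has rank < 3, i.e. its determinant vanishes.
Here the determinant is 0.
It vanishes, so the lines are concurrent at (-47, 43).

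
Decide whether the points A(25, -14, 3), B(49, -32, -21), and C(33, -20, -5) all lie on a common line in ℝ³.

AB = (24, -18, -24), AC = (8, -6, -8).
Each component of AC is 1/3 times the corresponding component of AB, so AC = 1/3·AB and the points are collinear.

Yes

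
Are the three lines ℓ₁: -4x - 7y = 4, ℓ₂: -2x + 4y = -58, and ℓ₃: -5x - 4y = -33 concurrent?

Yes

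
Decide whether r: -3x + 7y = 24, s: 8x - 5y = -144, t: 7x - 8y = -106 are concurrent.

No

Intersecting r and s: solving the 2×2 system gives (x, y) = (-888/41, -240/41).
Substitute into t: (7)(-888/41) + (-8)(-240/41) = -4296/41.
But t requires -106 ≠ -4296/41, so the three lines have no common point.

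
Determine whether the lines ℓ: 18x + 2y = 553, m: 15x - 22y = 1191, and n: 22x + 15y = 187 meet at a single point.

No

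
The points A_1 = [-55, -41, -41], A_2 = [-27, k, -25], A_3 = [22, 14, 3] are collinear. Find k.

-21

Direction A_1A_3 = (77, 55, 44). From the x-coordinate of A_2, the parameter along the line is τ = (-27 − (-55))/77 = 4/11.
Then k = (-41) + 4/11·(55) = -21.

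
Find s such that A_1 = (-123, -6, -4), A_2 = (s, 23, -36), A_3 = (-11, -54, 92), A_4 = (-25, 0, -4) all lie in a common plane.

52

Coplanarity ⇔ det[A_1A_2; A_1A_3; A_1A_4] = 0.
Expanding, this is linear in s: (-576)s + (29952) = 0.
So s = 52.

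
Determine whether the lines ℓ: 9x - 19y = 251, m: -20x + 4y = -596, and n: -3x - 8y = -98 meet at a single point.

Intersecting ℓ and m: solving the 2×2 system gives (x, y) = (30, 1).
Substitute into n: (-3)(30) + (-8)(1) = -98.
This equals -98, so (30, 1) lies on all three lines and they are concurrent.

Yes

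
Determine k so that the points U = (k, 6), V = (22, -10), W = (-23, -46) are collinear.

42

The three points are collinear iff det[UV; UW] = 0.
This determinant is linear in k: (36)k + (-1512) = 0, so k = 42.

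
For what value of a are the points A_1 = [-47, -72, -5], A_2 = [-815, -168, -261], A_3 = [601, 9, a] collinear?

211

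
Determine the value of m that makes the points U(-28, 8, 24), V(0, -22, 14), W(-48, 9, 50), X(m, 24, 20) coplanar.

Coplanarity ⇔ det[UV; UW; UX] = 0.
Expanding, this is linear in m: (-770)m + (-27720) = 0.
So m = -36.

-36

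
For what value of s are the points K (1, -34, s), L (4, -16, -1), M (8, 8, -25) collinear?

17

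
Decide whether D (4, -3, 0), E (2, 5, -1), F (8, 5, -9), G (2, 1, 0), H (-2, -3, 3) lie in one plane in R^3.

The plane through D, E, F has normal n = DE × DF = (-64, -22, -48) and equation n·P = -190.
Checking the remaining points: n·G = -150, n·H = 50.
Since n·G = -150 ≠ -190, G is off the plane and the points are not all coplanar.

No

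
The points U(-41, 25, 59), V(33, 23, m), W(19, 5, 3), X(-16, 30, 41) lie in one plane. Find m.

-1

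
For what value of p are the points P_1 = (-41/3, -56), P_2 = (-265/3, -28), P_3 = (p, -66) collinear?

Collinearity: (P_3 − P_1) must be parallel to (P_2 − P_1) = (-224/3, 28).
Cross-multiplying the components: (p − (-41/3))·(28) = (-10)·(-224/3).
Solving gives p = 13.

13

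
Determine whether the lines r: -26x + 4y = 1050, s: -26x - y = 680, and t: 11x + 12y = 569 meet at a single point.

Lines aᵢx + bᵢy = cᵢ with pairwise distinct directions are concurrent exactly when det[aᵢ bᵢ cᵢ] = 0.
Here the determinant is 0.
It vanishes, so the lines are concurrent at (-29, 74).

Yes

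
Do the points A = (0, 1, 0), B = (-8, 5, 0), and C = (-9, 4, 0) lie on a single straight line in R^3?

No

AB = (-8, 4, 0), AC = (-9, 3, 0).
AB × AC = (0, 0, 12).
The cross product is nonzero, so the points do not lie on one line.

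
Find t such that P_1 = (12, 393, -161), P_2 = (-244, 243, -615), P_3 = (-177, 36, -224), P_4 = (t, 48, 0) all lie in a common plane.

-79

Coplanarity ⇔ det[P_1P_2; P_1P_3; P_1P_4] = 0.
Expanding, this is linear in t: (-152628)t + (-12057612) = 0.
So t = -79.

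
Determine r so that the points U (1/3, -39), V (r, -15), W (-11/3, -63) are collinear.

13/3

Collinearity: (V − U) must be parallel to (W − U) = (-4, -24).
Cross-multiplying the components: (r − 1/3)·(-24) = (24)·(-4).
Solving gives r = 13/3.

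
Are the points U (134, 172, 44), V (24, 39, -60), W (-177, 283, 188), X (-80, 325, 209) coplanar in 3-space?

No

With U as base: UV = (-110, -133, -104), UW = (-311, 111, 144), UX = (-214, 153, 165).
UW × UX = (-3717, 20499, -23829).
UV · (UW × UX) = 160719.
Since 160719 ≠ 0, the four points are not coplanar.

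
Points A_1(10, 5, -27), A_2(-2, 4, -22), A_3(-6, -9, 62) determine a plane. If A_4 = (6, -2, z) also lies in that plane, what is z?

18

A normal to the plane is n = A_1A_2 × A_1A_3 = (-19, 988, 152).
A_4 lies in the plane iff n · A_1A_4 = 0.
This gives (152)z + (-2736) = 0, so z = 18.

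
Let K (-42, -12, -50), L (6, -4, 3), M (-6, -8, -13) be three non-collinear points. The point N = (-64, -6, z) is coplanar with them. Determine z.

-61

The plane through K, L, M has equation 84x + 132y − 96z = -312.
Substituting N: (-96)z + (-6168) = -312, so z = -61.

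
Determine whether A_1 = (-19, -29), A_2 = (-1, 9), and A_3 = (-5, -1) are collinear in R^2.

A_1A_2 = (18, 38), A_1A_3 = (14, 28).
det[A_1A_2; A_1A_3] = (18)(28) − (38)(14) = -28.
The determinant is nonzero, so they are not collinear.

No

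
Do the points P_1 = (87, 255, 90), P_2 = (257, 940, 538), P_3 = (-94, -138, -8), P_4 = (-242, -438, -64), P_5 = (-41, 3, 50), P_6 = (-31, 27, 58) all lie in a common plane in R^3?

The plane through P_1, P_2, P_3 has normal n = P_1P_2 × P_1P_3 = (108934, -64428, 57175) and equation n·P = -1806132.
Checking the remaining points: n·P_4 = -1801764, n·P_5 = -1800828, n·P_6 = -1800360.
Since n·P_4 = -1801764 ≠ -1806132, P_4 is off the plane and the points are not all coplanar.

No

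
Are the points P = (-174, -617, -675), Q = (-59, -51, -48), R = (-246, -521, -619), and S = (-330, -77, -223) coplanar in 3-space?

Yes

The four points are coplanar iff the 3×3 determinant with rows PQ, PR, PS is zero.
Rows: (115, 566, 627), (-72, 96, 56), (-156, 540, 452).
Expanding along the first row: (115)(13152) − (566)(-23808) + (627)(-23904) = 0.
Zero determinant ⇒ coplanar.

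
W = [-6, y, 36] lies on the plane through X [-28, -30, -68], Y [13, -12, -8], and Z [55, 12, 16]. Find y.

The plane through X, Y, Z has equation −1008x + 1536y + 228z = -33360.
Substituting W: (1536)y + (14256) = -33360, so y = -31.

-31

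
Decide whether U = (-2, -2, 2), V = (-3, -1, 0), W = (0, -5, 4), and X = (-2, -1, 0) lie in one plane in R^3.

No

With U as base: UV = (-1, 1, -2), UW = (2, -3, 2), UX = (0, 1, -2).
UW × UX = (4, 4, 2).
UV · (UW × UX) = -4.
Since -4 ≠ 0, the four points are not coplanar.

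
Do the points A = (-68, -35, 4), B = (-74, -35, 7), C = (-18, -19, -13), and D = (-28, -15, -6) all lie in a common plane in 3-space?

Yes

The four points are coplanar iff the 3×3 determinant with rows AB, AC, AD is zero.
Rows: (-6, 0, 3), (50, 16, -17), (40, 20, -10).
Expanding along the first row: (-6)(180) − (0)(180) + (3)(360) = 0.
Zero determinant ⇒ coplanar.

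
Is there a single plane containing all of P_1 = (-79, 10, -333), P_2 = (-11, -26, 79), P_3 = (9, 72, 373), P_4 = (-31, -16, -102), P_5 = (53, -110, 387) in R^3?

No

The plane through P_1, P_2, P_3 has normal n = P_1P_2 × P_1P_3 = (-50960, -11752, 7384) and equation n·P = 1449448.
Checking the remaining points: n·P_4 = 1014624, n·P_5 = 1449448.
Since n·P_4 = 1014624 ≠ 1449448, P_4 is off the plane and the points are not all coplanar.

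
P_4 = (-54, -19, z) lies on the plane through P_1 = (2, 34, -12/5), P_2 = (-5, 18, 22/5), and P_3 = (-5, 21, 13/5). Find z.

7

The plane through P_1, P_2, P_3 has equation (42/5)x − (63/5)y − 21z = -1806/5.
Substituting P_4: (-21)z + (-1071/5) = -1806/5, so z = 7.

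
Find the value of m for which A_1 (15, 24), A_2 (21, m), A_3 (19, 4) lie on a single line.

-6

Collinearity: (A_2 − A_1) must be parallel to (A_3 − A_1) = (4, -20).
Cross-multiplying the components: (m − 24)·(4) = (6)·(-20).
Solving gives m = -6.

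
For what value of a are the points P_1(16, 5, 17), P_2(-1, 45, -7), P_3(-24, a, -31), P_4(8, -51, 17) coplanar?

The points are coplanar iff P_1P_2 · (P_1P_3 × P_1P_4) = 0.
Expanding, this is linear in a: (-192)a + (8256) = 0.
So a = 43.

43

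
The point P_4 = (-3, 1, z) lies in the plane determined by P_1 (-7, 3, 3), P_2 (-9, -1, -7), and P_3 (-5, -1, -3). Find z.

3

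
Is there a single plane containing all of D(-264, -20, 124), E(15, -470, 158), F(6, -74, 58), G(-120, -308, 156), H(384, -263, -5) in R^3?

The plane through D, E, F has normal n = DE × DF = (31536, 27594, 106434) and equation n·P = 4320432.
Checking the remaining points: n·G = 4320432, n·H = 4320432.
All equal 4320432, so all 5 points lie in one plane.

Yes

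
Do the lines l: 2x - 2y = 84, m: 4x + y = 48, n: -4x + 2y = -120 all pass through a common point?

Intersecting l and m: solving the 2×2 system gives (x, y) = (18, -24).
Substitute into n: (-4)(18) + (2)(-24) = -120.
This equals -120, so (18, -24) lies on all three lines and they are concurrent.

Yes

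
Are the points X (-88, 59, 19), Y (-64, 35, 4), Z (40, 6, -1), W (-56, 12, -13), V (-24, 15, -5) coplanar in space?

The plane through X, Y, Z has normal n = XY × XZ = (-315, -1440, 1800) and equation n·P = -23040.
Checking the remaining points: n·W = -23040, n·V = -23040.
All equal -23040, so all 5 points lie in one plane.

Yes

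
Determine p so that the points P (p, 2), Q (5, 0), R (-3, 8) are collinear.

Collinearity: (P − Q) must be parallel to (R − Q) = (-8, 8).
Cross-multiplying the components: (p − 5)·(8) = (2)·(-8).
Solving gives p = 3.

3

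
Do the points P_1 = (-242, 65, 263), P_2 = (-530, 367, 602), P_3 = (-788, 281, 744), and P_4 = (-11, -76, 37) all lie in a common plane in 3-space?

Yes

A normal to the plane through P_1, P_2, P_3 is n = P_1P_2 × P_1P_3 = (72038, -46566, 102684).
The plane has equation n·P = 6545906. For P_4: n·P_4 = 6545906.
Equal, so P_4 lies in the plane and all four are coplanar.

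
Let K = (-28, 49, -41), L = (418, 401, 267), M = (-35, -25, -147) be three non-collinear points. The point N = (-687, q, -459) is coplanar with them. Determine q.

A normal to the plane is n = KL × KM = (-14520, 45120, -30540).
N lies in the plane iff n · KN = 0.
This gives (45120)q + (20123520) = 0, so q = -446.

-446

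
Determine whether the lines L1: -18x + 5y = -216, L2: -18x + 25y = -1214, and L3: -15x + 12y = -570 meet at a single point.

The three lines meet at one point iff the augmented coefficient matrix [aᵢ bᵢ cᵢ] has rank < 3, i.e. its determinant vanishes.
Here the determinant is -318.
Nonzero, so no common point exists.

No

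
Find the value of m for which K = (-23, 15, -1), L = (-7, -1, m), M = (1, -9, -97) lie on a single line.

Direction KM = (24, -24, -96). From the x-coordinate of L, the parameter along the line is τ = (-7 − (-23))/24 = 2/3.
Then m = (-1) + 2/3·(-96) = -65.

-65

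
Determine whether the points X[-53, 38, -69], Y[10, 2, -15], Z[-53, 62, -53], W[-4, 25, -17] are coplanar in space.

A normal to the plane through X, Y, Z is n = XY × XZ = (-1872, -1008, 1512).
The plane has equation n·P = -43416. For W: n·W = -43416.
Equal, so W lies in the plane and all four are coplanar.

Yes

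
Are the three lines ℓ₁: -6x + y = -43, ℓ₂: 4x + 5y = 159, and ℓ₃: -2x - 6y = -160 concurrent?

Lines aᵢx + bᵢy = cᵢ with pairwise distinct directions are concurrent exactly when det[aᵢ bᵢ cᵢ] = 0.
Here the determinant is 0.
It vanishes, so the lines are concurrent at (11, 23).

Yes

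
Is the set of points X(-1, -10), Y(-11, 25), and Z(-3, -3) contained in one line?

XY = (-10, 35), XZ = (-2, 7).
Twice the signed area of △XYZ is (-10)(7) − (35)(-2) = 0.
The triangle is degenerate (zero area), so the points are collinear.

Yes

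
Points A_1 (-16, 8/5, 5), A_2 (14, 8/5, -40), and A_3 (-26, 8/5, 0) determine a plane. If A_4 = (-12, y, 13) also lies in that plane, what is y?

Coplanarity requires A_1A_2 · (A_1A_3 × A_1A_4) = 0.
A_1A_2 = (30, 0, -45), A_1A_3 = (-10, 0, -5); the triple product is linear in y with coefficient 600 and constant term -960.
Setting it to zero: y = 8/5.

8/5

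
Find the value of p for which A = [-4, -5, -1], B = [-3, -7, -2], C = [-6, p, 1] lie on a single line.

Collinearity requires AB × AC = 0; each component is linear in p.
The x-component gives (1)p + (1) = 0, so p = -1.
The remaining components then also vanish.

-1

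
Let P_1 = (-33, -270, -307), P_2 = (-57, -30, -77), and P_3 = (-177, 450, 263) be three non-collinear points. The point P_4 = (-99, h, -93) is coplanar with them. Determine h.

18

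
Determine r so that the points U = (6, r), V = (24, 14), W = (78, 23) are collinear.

11

The three points are collinear iff det[UV; UW] = 0.
This determinant is linear in r: (54)r + (-594) = 0, so r = 11.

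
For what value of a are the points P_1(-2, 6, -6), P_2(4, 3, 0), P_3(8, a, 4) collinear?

1

Collinearity requires P_1P_2 × P_1P_3 = 0; each component is linear in a.
The x-component gives (-6)a + (6) = 0, so a = 1.
The remaining components then also vanish.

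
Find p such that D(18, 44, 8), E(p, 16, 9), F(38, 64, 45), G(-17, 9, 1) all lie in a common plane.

-10

Coplanarity ⇔ det[DE; DF; DG] = 0.
Expanding, this is linear in p: (1155)p + (11550) = 0.
So p = -10.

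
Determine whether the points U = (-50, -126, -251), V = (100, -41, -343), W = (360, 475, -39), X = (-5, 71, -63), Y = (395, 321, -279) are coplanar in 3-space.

The plane through U, V, W has normal n = UV × UW = (73312, -69520, 55300) and equation n·P = -8786380.
Checking the remaining points: n·X = -8786380, n·Y = -8786380.
All equal -8786380, so all 5 points lie in one plane.

Yes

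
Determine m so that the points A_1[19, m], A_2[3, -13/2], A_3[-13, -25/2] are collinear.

-1/2

The three points are collinear iff det[A_1A_2; A_1A_3] = 0.
This determinant is linear in m: (-16)m + (-8) = 0, so m = -1/2.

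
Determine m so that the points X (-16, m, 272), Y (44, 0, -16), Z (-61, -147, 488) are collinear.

-84

Collinearity requires XY × XZ = 0; each component is linear in m.
The x-component gives (-504)m + (-42336) = 0, so m = -84.
The remaining components then also vanish.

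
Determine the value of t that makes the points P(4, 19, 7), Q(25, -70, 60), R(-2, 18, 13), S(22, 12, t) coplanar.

-3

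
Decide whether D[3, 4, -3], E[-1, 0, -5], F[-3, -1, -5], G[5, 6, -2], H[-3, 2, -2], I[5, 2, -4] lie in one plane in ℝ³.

The plane through D, E, F has normal n = DE × DF = (-2, 4, -4) and equation n·P = 22.
Checking the remaining points: n·G = 22, n·H = 22, n·I = 14.
Since n·I = 14 ≠ 22, I is off the plane and the points are not all coplanar.

No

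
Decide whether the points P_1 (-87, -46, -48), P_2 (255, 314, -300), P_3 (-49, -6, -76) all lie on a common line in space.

Yes

P_1P_2 = (342, 360, -252), P_1P_3 = (38, 40, -28).
Each component of P_1P_3 is 1/9 times the corresponding component of P_1P_2, so P_1P_3 = 1/9·P_1P_2 and the points are collinear.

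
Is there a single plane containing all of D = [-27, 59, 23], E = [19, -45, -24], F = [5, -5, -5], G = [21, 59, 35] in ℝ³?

Yes

The four points are coplanar iff the 3×3 determinant with rows DE, DF, DG is zero.
Rows: (46, -104, -47), (32, -64, -28), (48, 0, 12).
Expanding along the first row: (46)(-768) − (-104)(1728) + (-47)(3072) = 0.
Zero determinant ⇒ coplanar.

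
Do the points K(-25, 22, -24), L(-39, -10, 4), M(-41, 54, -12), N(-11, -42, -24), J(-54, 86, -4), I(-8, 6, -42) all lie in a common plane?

Yes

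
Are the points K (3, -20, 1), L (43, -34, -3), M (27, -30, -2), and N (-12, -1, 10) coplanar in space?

A normal to the plane through K, L, M is n = KL × KM = (2, 24, -64).
The plane has equation n·P = -538. For N: n·N = -688.
-688 ≠ -538, so N is off the plane.

No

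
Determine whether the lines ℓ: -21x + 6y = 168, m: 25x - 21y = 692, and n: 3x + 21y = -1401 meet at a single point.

Lines aᵢx + bᵢy = cᵢ with pairwise distinct directions are concurrent exactly when det[aᵢ bᵢ cᵢ] = 0.
Here the determinant is 8721.
Nonzero, so no common point exists.

No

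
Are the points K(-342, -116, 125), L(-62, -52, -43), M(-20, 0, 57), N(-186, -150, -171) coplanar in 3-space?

With K as base: KL = (280, 64, -168), KM = (322, 116, -68), KN = (156, -34, -296).
KM × KN = (-36648, 84704, -29044).
KL · (KM × KN) = 39008.
Since 39008 ≠ 0, the four points are not coplanar.

No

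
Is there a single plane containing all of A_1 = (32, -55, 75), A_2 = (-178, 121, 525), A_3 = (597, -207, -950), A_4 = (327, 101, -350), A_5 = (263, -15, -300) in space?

No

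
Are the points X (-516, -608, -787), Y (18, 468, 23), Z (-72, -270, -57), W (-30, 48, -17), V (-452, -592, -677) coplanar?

No

The plane through X, Y, Z has normal n = XY × XZ = (511700, -30180, -297252) and equation n·P = -11750436.
Checking the remaining points: n·W = -11746356, n·V = -12182236.
Since n·W = -11746356 ≠ -11750436, W is off the plane and the points are not all coplanar.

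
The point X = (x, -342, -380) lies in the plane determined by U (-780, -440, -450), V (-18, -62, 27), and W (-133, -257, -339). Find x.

The plane through U, V, W has equation −45333x + 224037y − 105120z = -15912540.
Substituting X: (-45333)x + (-36675054) = -15912540, so x = -458.

-458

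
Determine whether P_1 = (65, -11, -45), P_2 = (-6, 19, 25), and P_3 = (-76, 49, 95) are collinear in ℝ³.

P_1P_2 = (-71, 30, 70), P_1P_3 = (-141, 60, 140).
Comparing components 3 and 1: (70)(-141) − (-71)(140) = 70 ≠ 0, so P_1P_2 and P_1P_3 are not parallel and the points are not collinear.

No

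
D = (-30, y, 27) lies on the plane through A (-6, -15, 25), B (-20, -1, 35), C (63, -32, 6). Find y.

-17

The plane through A, B, C has equation −96x + 424y − 728z = -23984.
Substituting D: (424)y + (-16776) = -23984, so y = -17.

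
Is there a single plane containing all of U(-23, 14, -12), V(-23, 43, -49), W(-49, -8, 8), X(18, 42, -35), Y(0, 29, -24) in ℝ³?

Yes

The plane through U, V, W has normal n = UV × UW = (-234, 962, 754) and equation n·P = 9802.
Checking the remaining points: n·X = 9802, n·Y = 9802.
All equal 9802, so all 5 points lie in one plane.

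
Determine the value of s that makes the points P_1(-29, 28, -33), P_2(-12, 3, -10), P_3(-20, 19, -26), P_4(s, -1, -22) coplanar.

26

Normal to plane P_1P_2P_3: n = (32, 88, 72); plane equation n·P = -840.
Requiring n·P_4 = -840: (32)s + (-1672) = -840.
So s = 26.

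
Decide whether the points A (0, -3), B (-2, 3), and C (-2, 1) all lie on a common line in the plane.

No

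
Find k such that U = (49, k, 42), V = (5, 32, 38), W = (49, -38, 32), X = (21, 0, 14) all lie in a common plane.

Coplanarity ⇔ det[UV; UW; UX] = 0.
Expanding, this is linear in k: (-960)k + (-33600) = 0.
So k = -35.

-35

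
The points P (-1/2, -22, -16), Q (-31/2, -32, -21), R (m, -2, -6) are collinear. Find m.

Direction PQ = (-15, -10, -5). From the y-coordinate of R, the parameter along the line is τ = (-2 − (-22))/(-10) = -2.
Then m = (-1/2) + (-2)·(-15) = 59/2.

59/2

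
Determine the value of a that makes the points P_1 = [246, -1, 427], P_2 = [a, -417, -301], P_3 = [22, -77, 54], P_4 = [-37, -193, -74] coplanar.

Coplanarity ⇔ det[P_1P_2; P_1P_3; P_1P_4] = 0.
Expanding, this is linear in a: (-33540)a + (-4628520) = 0.
So a = -138.

-138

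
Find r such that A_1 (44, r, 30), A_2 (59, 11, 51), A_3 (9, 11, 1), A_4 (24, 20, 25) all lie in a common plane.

5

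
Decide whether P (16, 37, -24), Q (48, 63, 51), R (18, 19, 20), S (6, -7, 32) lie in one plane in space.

No

With P as base: PQ = (32, 26, 75), PR = (2, -18, 44), PS = (-10, -44, 56).
PR × PS = (928, -552, -268).
PQ · (PR × PS) = -4756.
Since -4756 ≠ 0, the four points are not coplanar.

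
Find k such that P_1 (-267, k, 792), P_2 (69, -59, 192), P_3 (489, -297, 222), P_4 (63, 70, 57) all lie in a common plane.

-451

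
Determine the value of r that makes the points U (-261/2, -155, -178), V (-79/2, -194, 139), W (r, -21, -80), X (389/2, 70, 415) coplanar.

Normal to plane UVX: n = (-94452, 49062, 33150); plane equation n·P = -1179324.
Requiring n·W = -1179324: (-94452)r + (-3682302) = -1179324.
So r = -53/2.

-53/2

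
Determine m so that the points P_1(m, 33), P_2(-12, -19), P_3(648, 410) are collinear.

68

Collinearity: (P_1 − P_2) must be parallel to (P_3 − P_2) = (660, 429).
Cross-multiplying the components: (m − (-12))·(429) = (52)·(660).
Solving gives m = 68.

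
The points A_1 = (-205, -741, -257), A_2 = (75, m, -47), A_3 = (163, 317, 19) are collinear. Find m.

64

Collinearity requires A_1A_2 × A_1A_3 = 0; each component is linear in m.
The x-component gives (276)m + (-17664) = 0, so m = 64.
The remaining components then also vanish.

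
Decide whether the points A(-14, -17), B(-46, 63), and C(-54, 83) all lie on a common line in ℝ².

AB = (-32, 80), AC = (-40, 100).
det[AB; AC] = (-32)(100) − (80)(-40) = 0.
The determinant is zero, so the points are collinear.

Yes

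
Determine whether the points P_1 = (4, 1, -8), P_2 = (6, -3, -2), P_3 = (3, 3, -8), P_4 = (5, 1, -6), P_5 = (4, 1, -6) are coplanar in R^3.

No

The plane through P_1, P_2, P_3 has normal n = P_1P_2 × P_1P_3 = (-12, -6, 0) and equation n·P = -54.
Checking the remaining points: n·P_4 = -66, n·P_5 = -54.
Since n·P_4 = -66 ≠ -54, P_4 is off the plane and the points are not all coplanar.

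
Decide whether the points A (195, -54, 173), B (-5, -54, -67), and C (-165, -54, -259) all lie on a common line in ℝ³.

AB = (-200, 0, -240), AC = (-360, 0, -432).
AB × AC = (0, 0, 0).
The cross product vanishes, so the three points are collinear.

Yes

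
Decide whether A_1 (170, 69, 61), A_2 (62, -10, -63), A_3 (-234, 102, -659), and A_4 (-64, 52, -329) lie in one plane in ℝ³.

With A_1 as base: A_1A_2 = (-108, -79, -124), A_1A_3 = (-404, 33, -720), A_1A_4 = (-234, -17, -390).
A_1A_3 × A_1A_4 = (-25110, 10920, 14590).
A_1A_2 · (A_1A_3 × A_1A_4) = 40040.
Since 40040 ≠ 0, the four points are not coplanar.

No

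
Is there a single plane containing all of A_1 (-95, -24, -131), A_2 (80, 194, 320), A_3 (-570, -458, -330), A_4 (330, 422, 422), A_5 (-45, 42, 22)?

The plane through A_1, A_2, A_3 has normal n = A_1A_2 × A_1A_3 = (152352, -179400, 27600) and equation n·P = -13783440.
Checking the remaining points: n·A_4 = -13783440, n·A_5 = -13783440.
All equal -13783440, so all 5 points lie in one plane.

Yes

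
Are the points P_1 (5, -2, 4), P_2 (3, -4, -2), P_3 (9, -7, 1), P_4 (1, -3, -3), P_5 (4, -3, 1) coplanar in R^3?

Yes

The plane through P_1, P_2, P_3 has normal n = P_1P_2 × P_1P_3 = (-24, -30, 18) and equation n·P = 12.
Checking the remaining points: n·P_4 = 12, n·P_5 = 12.
All equal 12, so all 5 points lie in one plane.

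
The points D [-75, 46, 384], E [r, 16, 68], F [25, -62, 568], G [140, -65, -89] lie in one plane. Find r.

Normal to plane DFG: n = (71508, 86860, 12120); plane equation n·P = 3286540.
Requiring n·E = 3286540: (71508)r + (2213920) = 3286540.
So r = 15.

15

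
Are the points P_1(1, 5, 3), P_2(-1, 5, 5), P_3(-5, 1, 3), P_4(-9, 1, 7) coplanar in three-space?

Yes

With P_1 as base: P_1P_2 = (-2, 0, 2), P_1P_3 = (-6, -4, 0), P_1P_4 = (-10, -4, 4).
P_1P_3 × P_1P_4 = (-16, 24, -16).
P_1P_2 · (P_1P_3 × P_1P_4) = 0.
The scalar triple product vanishes, so the four points are coplanar.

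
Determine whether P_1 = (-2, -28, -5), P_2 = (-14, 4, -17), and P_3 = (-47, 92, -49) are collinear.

No

P_1P_2 = (-12, 32, -12), P_1P_3 = (-45, 120, -44).
Comparing components 2 and 3: (32)(-44) − (-12)(120) = 32 ≠ 0, so P_1P_2 and P_1P_3 are not parallel and the points are not collinear.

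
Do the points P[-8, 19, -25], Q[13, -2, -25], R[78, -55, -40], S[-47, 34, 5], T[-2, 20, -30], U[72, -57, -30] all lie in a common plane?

The plane through P, Q, R has normal n = PQ × PR = (315, 315, 252) and equation n·X = -2835.
Checking the remaining points: n·S = -2835, n·T = -1890, n·U = -2835.
Since n·T = -1890 ≠ -2835, T is off the plane and the points are not all coplanar.

No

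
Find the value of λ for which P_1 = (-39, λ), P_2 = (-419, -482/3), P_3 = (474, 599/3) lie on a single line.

-22/3

Collinearity: (P_1 − P_2) must be parallel to (P_3 − P_2) = (893, 1081/3).
Cross-multiplying the components: (λ − (-482/3))·(893) = (380)·(1081/3).
Solving gives λ = -22/3.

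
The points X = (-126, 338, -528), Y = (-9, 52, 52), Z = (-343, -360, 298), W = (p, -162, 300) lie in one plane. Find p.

Normal to plane XYZ: n = (168604, -222502, -143728); plane equation n·P = -20561396.
Requiring n·W = -20561396: (168604)p + (-7073076) = -20561396.
So p = -80.

-80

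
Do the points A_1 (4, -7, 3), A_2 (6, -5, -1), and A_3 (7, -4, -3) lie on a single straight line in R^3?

A_1A_2 = (2, 2, -4), A_1A_3 = (3, 3, -6).
A_1A_2 × A_1A_3 = (0, 0, 0).
The cross product vanishes, so the three points are collinear.

Yes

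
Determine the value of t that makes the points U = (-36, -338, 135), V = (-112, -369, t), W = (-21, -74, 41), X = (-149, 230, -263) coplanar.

46

The points are coplanar iff UV · (UW × UX) = 0.
Expanding, this is linear in t: (38352)t + (-1764192) = 0.
So t = 46.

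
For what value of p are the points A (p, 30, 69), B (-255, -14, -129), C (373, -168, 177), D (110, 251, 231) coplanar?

31

Coplanarity ⇔ det[AB; AC; AD] = 0.
Expanding, this is linear in p: (136530)p + (-4232430) = 0.
So p = 31.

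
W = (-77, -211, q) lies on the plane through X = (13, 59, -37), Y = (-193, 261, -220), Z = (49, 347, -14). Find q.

-107

The plane through X, Y, Z has equation 57350x − 1850y − 66600z = 3100600.
Substituting W: (-66600)q + (-4025600) = 3100600, so q = -107.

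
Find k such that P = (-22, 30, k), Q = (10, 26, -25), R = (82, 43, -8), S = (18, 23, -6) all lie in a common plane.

-73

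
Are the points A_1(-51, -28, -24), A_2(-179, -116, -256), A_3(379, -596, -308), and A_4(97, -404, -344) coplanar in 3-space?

Yes

With A_1 as base: A_1A_2 = (-128, -88, -232), A_1A_3 = (430, -568, -284), A_1A_4 = (148, -376, -320).
A_1A_3 × A_1A_4 = (74976, 95568, -77616).
A_1A_2 · (A_1A_3 × A_1A_4) = 0.
The scalar triple product vanishes, so the four points are coplanar.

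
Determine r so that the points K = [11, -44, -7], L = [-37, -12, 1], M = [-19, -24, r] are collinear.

-2

Collinearity requires KL × KM = 0; each component is linear in r.
The x-component gives (32)r + (64) = 0, so r = -2.
The remaining components then also vanish.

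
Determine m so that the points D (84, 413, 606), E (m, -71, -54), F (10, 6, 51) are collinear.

Direction DF = (-74, -407, -555). From the y-coordinate of E, the parameter along the line is τ = (-71 − 413)/(-407) = 44/37.
Then m = 84 + 44/37·(-74) = -4.

-4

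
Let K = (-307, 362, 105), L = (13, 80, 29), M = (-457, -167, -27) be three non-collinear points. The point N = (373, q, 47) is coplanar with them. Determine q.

171

Coplanarity requires KL · (KM × KN) = 0.
KL = (320, -282, -76), KM = (-150, -529, -132); the triple product is linear in q with coefficient 53640 and constant term -9172440.
Setting it to zero: q = 171.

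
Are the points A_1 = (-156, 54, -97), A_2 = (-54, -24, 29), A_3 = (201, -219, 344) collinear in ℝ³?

A_1A_2 = (102, -78, 126), A_1A_3 = (357, -273, 441).
A_1A_2 × A_1A_3 = (0, 0, 0).
The cross product vanishes, so the three points are collinear.

Yes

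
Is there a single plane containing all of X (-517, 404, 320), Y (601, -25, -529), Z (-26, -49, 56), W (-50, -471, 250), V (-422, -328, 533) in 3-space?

The plane through X, Y, Z has normal n = XY × XZ = (-271341, -121707, -295815) and equation n·P = -3547131.
Checking the remaining points: n·W = -3062703, n·V = -3243597.
Since n·W = -3062703 ≠ -3547131, W is off the plane and the points are not all coplanar.

No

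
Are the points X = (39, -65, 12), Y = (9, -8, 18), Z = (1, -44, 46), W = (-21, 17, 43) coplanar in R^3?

A normal to the plane through X, Y, Z is n = XY × XZ = (1812, 792, 1536).
The plane has equation n·P = 37620. For W: n·W = 41460.
41460 ≠ 37620, so W is off the plane.

No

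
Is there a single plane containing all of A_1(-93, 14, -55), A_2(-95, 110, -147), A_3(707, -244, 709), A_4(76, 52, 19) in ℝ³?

With A_1 as base: A_1A_2 = (-2, 96, -92), A_1A_3 = (800, -258, 764), A_1A_4 = (169, 38, 74).
A_1A_3 × A_1A_4 = (-48124, 69916, 74002).
A_1A_2 · (A_1A_3 × A_1A_4) = 0.
The scalar triple product vanishes, so the four points are coplanar.

Yes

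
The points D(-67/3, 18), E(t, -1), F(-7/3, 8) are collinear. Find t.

47/3

The three points are collinear iff det[DE; DF] = 0.
This determinant is linear in t: (-10)t + (470/3) = 0, so t = 47/3.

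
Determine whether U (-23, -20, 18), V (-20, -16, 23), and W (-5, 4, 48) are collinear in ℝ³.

Yes

UV = (3, 4, 5), UW = (18, 24, 30).
Each component of UW is 6 times the corresponding component of UV, so UW = 6·UV and the points are collinear.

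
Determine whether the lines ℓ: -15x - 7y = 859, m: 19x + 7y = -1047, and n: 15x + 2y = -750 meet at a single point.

Intersecting ℓ and m: solving the 2×2 system gives (x, y) = (-47, -22).
Substitute into n: (15)(-47) + (2)(-22) = -749.
But n requires -750 ≠ -749, so the three lines have no common point.

No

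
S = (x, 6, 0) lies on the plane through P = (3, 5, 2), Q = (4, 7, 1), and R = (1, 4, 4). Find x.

5

The plane through P, Q, R has equation 3x + 3z = 15.
Substituting S: (3)x + (0) = 15, so x = 5.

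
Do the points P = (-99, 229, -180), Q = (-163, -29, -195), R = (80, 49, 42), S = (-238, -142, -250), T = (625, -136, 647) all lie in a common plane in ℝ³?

No

The plane through P, Q, R has normal n = PQ × PR = (-59976, 11523, 57702) and equation n·X = -1809969.
Checking the remaining points: n·S = -1787478, n·T = -1718934.
Since n·S = -1787478 ≠ -1809969, S is off the plane and the points are not all coplanar.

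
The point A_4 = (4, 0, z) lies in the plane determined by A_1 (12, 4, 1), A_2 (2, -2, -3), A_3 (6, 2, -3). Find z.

A normal to the plane is n = A_1A_2 × A_1A_3 = (16, -16, -16).
A_4 lies in the plane iff n · A_1A_4 = 0.
This gives (-16)z + (-48) = 0, so z = -3.

-3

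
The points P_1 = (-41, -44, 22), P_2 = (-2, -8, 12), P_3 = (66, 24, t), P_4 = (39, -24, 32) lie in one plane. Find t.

Normal to plane P_1P_2P_4: n = (560, -1190, -2100); plane equation n·P = -16800.
Requiring n·P_3 = -16800: (-2100)t + (8400) = -16800.
So t = 12.

12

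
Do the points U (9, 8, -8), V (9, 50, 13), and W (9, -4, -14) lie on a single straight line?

Yes

UV = (0, 42, 21), UW = (0, -12, -6).
Each component of UW is -2/7 times the corresponding component of UV, so UW = -2/7·UV and the points are collinear.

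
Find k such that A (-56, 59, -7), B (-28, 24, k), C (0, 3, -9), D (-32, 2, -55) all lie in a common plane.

Normal to plane ACD: n = (2574, 2640, -1848); plane equation n·P = 24552.
Requiring n·B = 24552: (-1848)k + (-8712) = 24552.
So k = -18.

-18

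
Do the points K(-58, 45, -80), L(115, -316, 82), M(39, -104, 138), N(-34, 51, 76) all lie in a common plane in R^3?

The four points are coplanar iff the 3×3 determinant with rows KL, KM, KN is zero.
Rows: (173, -361, 162), (97, -149, 218), (24, 6, 156).
Expanding along the first row: (173)(-24552) − (-361)(9900) + (162)(4158) = 0.
Zero determinant ⇒ coplanar.

Yes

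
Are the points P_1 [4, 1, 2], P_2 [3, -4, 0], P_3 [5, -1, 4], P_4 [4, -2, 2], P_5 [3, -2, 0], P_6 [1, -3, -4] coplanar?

Yes

The plane through P_1, P_2, P_3 has normal n = P_1P_2 × P_1P_3 = (-14, 0, 7) and equation n·P = -42.
Checking the remaining points: n·P_4 = -42, n·P_5 = -42, n·P_6 = -42.
All equal -42, so all 6 points lie in one plane.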